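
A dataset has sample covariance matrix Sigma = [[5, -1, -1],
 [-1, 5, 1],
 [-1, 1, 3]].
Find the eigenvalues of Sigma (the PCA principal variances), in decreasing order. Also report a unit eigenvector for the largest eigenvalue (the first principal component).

Step 1 — characteristic polynomial p(λ) = det(λI - Sigma) = λ³ - tr·λ² + c_1·λ - det, where tr = trace, c_1 = sum of the principal 2×2 minors, det = det(Sigma):
  tr = 5 + 5 + 3 = 13,
  c_1 = (5·5 - (-1)²) + (5·3 - (-1)²) + (5·3 - (1)²) = 24 + 14 + 14 = 52,
  det = 5·(5·3 - (1)²) - (-1)·((-1)·3 - (1)·(-1)) + (-1)·((-1)·(1) - 5·(-1)) = 5·(14) - (-1)·(-2) + (-1)·(4) = 64.
  So p(λ) = λ³ - 13λ² + 52λ - 64.
Step 2 — look for an integer root (rational root theorem: any rational root is an integer divisor of 64). Testing λ = 4:
  p(4) = 64 - 208 + 208 - 64 = 0  ✓
  Dividing out (λ - 4): p(λ) = (λ - 4)(λ² - 9λ + 16).
Step 3 — remaining eigenvalues from the quadratic λ² - 9λ + 16 = 0:
  Δ = 9² - 4·16 = 81 - 64 = 17,  λ = (9 ± √17)/2 = (9 ± 4.1231)/2 ≈ 6.5616 or 2.4384.
  Sorted: λ_1 = 6.5616,  λ_2 = 4,  λ_3 = 2.4384  (check: sum = 13 = tr ✓).

Step 4 — unit eigenvector for λ_1 ≈ 6.5616: v spans the null space of (Sigma - λ_1 I), whose rows are
  r_1 = (-1.5616, -1, -1),  r_2 = (-1, -1.5616, 1),  r_3 = (-1, 1, -3.5616).
  v is orthogonal to every row, so take v ∝ r_1 × r_2 = ((-1)·(1) - (-1)·(-1.5616), (-1)·(-1) - (-1.5616)·(1), (-1.5616)·(-1.5616) - (-1)·(-1)) ≈ (-2.5616, 2.5616, 1.4384).
  Rescale (multiply by -1 so the first nonzero entry is positive): u = (2.5616, -2.5616, -1.4384).
  ||u|| = √((2.5616)² + (-2.5616)² + (-1.4384)²) = √(15.1922) ≈ 3.8977,  v_1 = u/||u|| ≈ (0.6572, -0.6572, -0.369) (||v_1|| = 1).

λ_1 = 6.5616,  λ_2 = 4,  λ_3 = 2.4384;  v_1 ≈ (0.6572, -0.6572, -0.369)


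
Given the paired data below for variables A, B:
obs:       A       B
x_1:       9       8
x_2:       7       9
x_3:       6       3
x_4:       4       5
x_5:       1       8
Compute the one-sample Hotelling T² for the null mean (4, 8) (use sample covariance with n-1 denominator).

Step 1 — sample mean vector:
  mean(A) = (9 + 7 + 6 + 4 + 1) / 5 = 27/5 = 5.4
  mean(B) = (8 + 9 + 3 + 5 + 8) / 5 = 33/5 = 6.6
  x̄ = (5.4, 6.6),  deviation x̄ - mu_0 = (5.4, 6.6) - (4, 8) = (1.4, -1.4).

Step 2 — sample covariance matrix, S[i,j] = (1/(n-1)) · Σ_k (x_{k,i} - mean_i) · (x_{k,j} - mean_j), divisor n-1 = 4:
  S[A,A] = ((3.6)·(3.6) + (1.6)·(1.6) + (0.6)·(0.6) + (-1.4)·(-1.4) + (-4.4)·(-4.4)) / 4 = 37.2/4 = 9.3
  S[A,B] = ((3.6)·(1.4) + (1.6)·(2.4) + (0.6)·(-3.6) + (-1.4)·(-1.6) + (-4.4)·(1.4)) / 4 = 2.8/4 = 0.7
  S[B,B] = ((1.4)·(1.4) + (2.4)·(2.4) + (-3.6)·(-3.6) + (-1.6)·(-1.6) + (1.4)·(1.4)) / 4 = 25.2/4 = 6.3
  S = [[9.3, 0.7],
 [0.7, 6.3]].

Step 3 — invert S. det(S) = 9.3·6.3 - (0.7)² = 58.1.
  S^{-1} = (1/det) · [[d, -b], [-b, a]] = [[0.1084, -0.012],
 [-0.012, 0.1601]].

Step 4 — quadratic form (x̄ - mu_0)^T · S^{-1} · (x̄ - mu_0):
  S^{-1} · (x̄ - mu_0) = (0.1687, -0.241),
  (x̄ - mu_0)^T · [...] = (1.4)·(0.1687) + (-1.4)·(-0.241) = 0.5735.

Step 5 — scale by n: T² = 5 · 0.5735 = 2.8675.

T² ≈ 2.8675


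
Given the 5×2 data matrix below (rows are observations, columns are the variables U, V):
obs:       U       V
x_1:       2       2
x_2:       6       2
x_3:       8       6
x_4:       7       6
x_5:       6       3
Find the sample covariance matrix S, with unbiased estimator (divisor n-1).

Step 1 — column means:
  mean(U) = (2 + 6 + 8 + 7 + 6) / 5 = 29/5 = 5.8
  mean(V) = (2 + 2 + 6 + 6 + 3) / 5 = 19/5 = 3.8

Step 2 — sample covariance S[i,j] = (1/(n-1)) · Σ_k (x_{k,i} - mean_i) · (x_{k,j} - mean_j), with n-1 = 4.
  S[U,U] = ((-3.8)·(-3.8) + (0.2)·(0.2) + (2.2)·(2.2) + (1.2)·(1.2) + (0.2)·(0.2)) / 4 = 20.8/4 = 5.2
  S[U,V] = ((-3.8)·(-1.8) + (0.2)·(-1.8) + (2.2)·(2.2) + (1.2)·(2.2) + (0.2)·(-0.8)) / 4 = 13.8/4 = 3.45
  S[V,V] = ((-1.8)·(-1.8) + (-1.8)·(-1.8) + (2.2)·(2.2) + (2.2)·(2.2) + (-0.8)·(-0.8)) / 4 = 16.8/4 = 4.2

S is symmetric (S[j,i] = S[i,j]). Assembling:

S = [[5.2, 3.45],
 [3.45, 4.2]]


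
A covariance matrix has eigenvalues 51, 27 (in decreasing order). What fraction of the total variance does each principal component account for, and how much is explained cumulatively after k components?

Step 1 — total variance = trace(Sigma) = Σ λ_i = 51 + 27 = 78.

Step 2 — fraction explained by component i = λ_i / Σ λ:
  PC1: 51/78 = 0.6538
  PC2: 27/78 = 0.3462

Step 3 — cumulative fraction after k components = (λ_1 + ... + λ_k) / Σ λ:
  k = 1: 51/78 = 0.6538
  k = 2: (51 + 27)/78 = 78/78 = 1

Summary (fraction, with percent):

explained: PC1 0.6538 (65.38%), PC2 0.3462 (34.62%);  cumulative: 0.6538, 1


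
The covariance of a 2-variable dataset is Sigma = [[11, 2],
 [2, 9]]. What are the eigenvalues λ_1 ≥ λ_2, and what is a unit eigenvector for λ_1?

Step 1 — characteristic polynomial of 2×2 Sigma:
  det(Sigma - λI) = λ² - trace · λ + det = 0.
  trace = 11 + 9 = 20, det = 11·9 - (2)² = 95.
Step 2 — discriminant:
  Δ = trace² - 4·det = 400 - 380 = 20.
Step 3 — eigenvalues:
  λ = (trace ± √Δ)/2 = (20 ± 4.4721)/2,
  λ_1 = 12.2361,  λ_2 = 7.7639.

Step 4 — unit eigenvector for λ_1: solve (Sigma - λ_1 I)v = 0. First row:
  (11 - 12.2361)·v_x + (2)·v_y = 0, i.e. (-1.2361)·v_x + (2)·v_y = 0,
  so v ∝ (b, λ_1 - a) = (2, 1.2361) = u.
  ||u|| = √((2)² + (1.2361)²) = √(5.5279) ≈ 2.3511,
  v_1 = u/||u|| ≈ (0.8507, 0.5257) (||v_1|| = 1).

λ_1 = 12.2361,  λ_2 = 7.7639;  v_1 ≈ (0.8507, 0.5257)


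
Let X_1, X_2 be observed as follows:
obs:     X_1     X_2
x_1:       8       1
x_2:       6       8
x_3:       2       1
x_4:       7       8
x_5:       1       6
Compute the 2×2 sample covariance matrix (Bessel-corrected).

Step 1 — column means:
  mean(X_1) = (8 + 6 + 2 + 7 + 1) / 5 = 24/5 = 4.8
  mean(X_2) = (1 + 8 + 1 + 8 + 6) / 5 = 24/5 = 4.8

Step 2 — sample covariance S[i,j] = (1/(n-1)) · Σ_k (x_{k,i} - mean_i) · (x_{k,j} - mean_j), with n-1 = 4.
  S[X_1,X_1] = ((3.2)·(3.2) + (1.2)·(1.2) + (-2.8)·(-2.8) + (2.2)·(2.2) + (-3.8)·(-3.8)) / 4 = 38.8/4 = 9.7
  S[X_1,X_2] = ((3.2)·(-3.8) + (1.2)·(3.2) + (-2.8)·(-3.8) + (2.2)·(3.2) + (-3.8)·(1.2)) / 4 = 4.8/4 = 1.2
  S[X_2,X_2] = ((-3.8)·(-3.8) + (3.2)·(3.2) + (-3.8)·(-3.8) + (3.2)·(3.2) + (1.2)·(1.2)) / 4 = 50.8/4 = 12.7

S is symmetric (S[j,i] = S[i,j]). Assembling:

S = [[9.7, 1.2],
 [1.2, 12.7]]


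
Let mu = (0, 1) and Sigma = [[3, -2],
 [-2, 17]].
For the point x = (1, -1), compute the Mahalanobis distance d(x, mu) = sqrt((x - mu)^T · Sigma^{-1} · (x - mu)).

Step 1 — centre the observation: (x - mu) = (1, -2).

Step 2 — invert Sigma. det(Sigma) = 3·17 - (-2)² = 47.
  Sigma^{-1} = (1/det) · [[d, -b], [-b, a]] = [[0.3617, 0.0426],
 [0.0426, 0.0638]].

Step 3 — form the quadratic (x - mu)^T · Sigma^{-1} · (x - mu):
  Sigma^{-1} · (x - mu) = (0.2766, -0.0851).
  (x - mu)^T · [Sigma^{-1} · (x - mu)] = (1)·(0.2766) + (-2)·(-0.0851) = 0.4468.

Step 4 — take square root: d = √(0.4468) ≈ 0.6684.

d(x, mu) = √(0.4468) ≈ 0.6684


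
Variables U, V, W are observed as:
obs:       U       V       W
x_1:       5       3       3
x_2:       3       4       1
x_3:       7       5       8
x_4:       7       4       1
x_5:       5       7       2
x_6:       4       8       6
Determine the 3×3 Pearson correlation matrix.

Step 1 — column means:
  mean(U) = (5 + 3 + 7 + 7 + 5 + 4) / 6 = 31/6 = 5.1667
  mean(V) = (3 + 4 + 5 + 4 + 7 + 8) / 6 = 31/6 = 5.1667
  mean(W) = (3 + 1 + 8 + 1 + 2 + 6) / 6 = 21/6 = 3.5

Step 2 — sample variances and covariances s[i,j] = (1/(n-1)) · Σ_k (x_{k,i} - mean_i) · (x_{k,j} - mean_j), with n-1 = 5:
  s[U,U] = ((-0.1667)·(-0.1667) + (-2.1667)·(-2.1667) + (1.8333)·(1.8333) + (1.8333)·(1.8333) + (-0.1667)·(-0.1667) + (-1.1667)·(-1.1667)) / 5 = 12.8333/5 = 2.5667
  s[U,V] = ((-0.1667)·(-2.1667) + (-2.1667)·(-1.1667) + (1.8333)·(-0.1667) + (1.8333)·(-1.1667) + (-0.1667)·(1.8333) + (-1.1667)·(2.8333)) / 5 = -3.1667/5 = -0.6333
  s[U,W] = ((-0.1667)·(-0.5) + (-2.1667)·(-2.5) + (1.8333)·(4.5) + (1.8333)·(-2.5) + (-0.1667)·(-1.5) + (-1.1667)·(2.5)) / 5 = 6.5/5 = 1.3
  s[V,V] = ((-2.1667)·(-2.1667) + (-1.1667)·(-1.1667) + (-0.1667)·(-0.1667) + (-1.1667)·(-1.1667) + (1.8333)·(1.8333) + (2.8333)·(2.8333)) / 5 = 18.8333/5 = 3.7667
  s[V,W] = ((-2.1667)·(-0.5) + (-1.1667)·(-2.5) + (-0.1667)·(4.5) + (-1.1667)·(-2.5) + (1.8333)·(-1.5) + (2.8333)·(2.5)) / 5 = 10.5/5 = 2.1
  s[W,W] = ((-0.5)·(-0.5) + (-2.5)·(-2.5) + (4.5)·(4.5) + (-2.5)·(-2.5) + (-1.5)·(-1.5) + (2.5)·(2.5)) / 5 = 41.5/5 = 8.3
  Sample standard deviations s_i = √(s[i,i]):
  s(U) = √(2.5667) = 1.6021
  s(V) = √(3.7667) = 1.9408
  s(W) = √(8.3) = 2.881

Step 3 — r_{ij} = s_{ij} / (s_i · s_j):
  r[U,U] = 1 (diagonal).
  r[U,V] = -0.6333 / (1.6021 · 1.9408) = -0.6333 / 3.1093 = -0.2037
  r[U,W] = 1.3 / (1.6021 · 2.881) = 1.3 / 4.6156 = 0.2817
  r[V,V] = 1 (diagonal).
  r[V,W] = 2.1 / (1.9408 · 2.881) = 2.1 / 5.5914 = 0.3756
  r[W,W] = 1 (diagonal).

R is symmetric with unit diagonal. Assembling:

R = [[1, -0.2037, 0.2817],
 [-0.2037, 1, 0.3756],
 [0.2817, 0.3756, 1]]


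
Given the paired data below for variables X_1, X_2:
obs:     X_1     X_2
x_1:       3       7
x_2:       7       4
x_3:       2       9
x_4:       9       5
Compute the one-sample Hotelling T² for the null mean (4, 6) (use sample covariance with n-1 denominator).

Step 1 — sample mean vector:
  mean(X_1) = (3 + 7 + 2 + 9) / 4 = 21/4 = 5.25
  mean(X_2) = (7 + 4 + 9 + 5) / 4 = 25/4 = 6.25
  x̄ = (5.25, 6.25),  deviation x̄ - mu_0 = (5.25, 6.25) - (4, 6) = (1.25, 0.25).

Step 2 — sample covariance matrix, S[i,j] = (1/(n-1)) · Σ_k (x_{k,i} - mean_i) · (x_{k,j} - mean_j), divisor n-1 = 3:
  S[X_1,X_1] = ((-2.25)·(-2.25) + (1.75)·(1.75) + (-3.25)·(-3.25) + (3.75)·(3.75)) / 3 = 32.75/3 = 10.9167
  S[X_1,X_2] = ((-2.25)·(0.75) + (1.75)·(-2.25) + (-3.25)·(2.75) + (3.75)·(-1.25)) / 3 = -19.25/3 = -6.4167
  S[X_2,X_2] = ((0.75)·(0.75) + (-2.25)·(-2.25) + (2.75)·(2.75) + (-1.25)·(-1.25)) / 3 = 14.75/3 = 4.9167
  S = [[10.9167, -6.4167],
 [-6.4167, 4.9167]].

Step 3 — invert S. det(S) = 10.9167·4.9167 - (-6.4167)² = 12.5.
  S^{-1} = (1/det) · [[d, -b], [-b, a]] = [[0.3933, 0.5133],
 [0.5133, 0.8733]].

Step 4 — quadratic form (x̄ - mu_0)^T · S^{-1} · (x̄ - mu_0):
  S^{-1} · (x̄ - mu_0) = (0.62, 0.86),
  (x̄ - mu_0)^T · [...] = (1.25)·(0.62) + (0.25)·(0.86) = 0.99.

Step 5 — scale by n: T² = 4 · 0.99 = 3.96.

T² ≈ 3.96


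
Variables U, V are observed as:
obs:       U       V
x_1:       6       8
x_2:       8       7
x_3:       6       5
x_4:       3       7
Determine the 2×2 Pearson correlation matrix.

Step 1 — column means:
  mean(U) = (6 + 8 + 6 + 3) / 4 = 23/4 = 5.75
  mean(V) = (8 + 7 + 5 + 7) / 4 = 27/4 = 6.75

Step 2 — sample variances and covariances s[i,j] = (1/(n-1)) · Σ_k (x_{k,i} - mean_i) · (x_{k,j} - mean_j), with n-1 = 3:
  s[U,U] = ((0.25)·(0.25) + (2.25)·(2.25) + (0.25)·(0.25) + (-2.75)·(-2.75)) / 3 = 12.75/3 = 4.25
  s[U,V] = ((0.25)·(1.25) + (2.25)·(0.25) + (0.25)·(-1.75) + (-2.75)·(0.25)) / 3 = -0.25/3 = -0.0833
  s[V,V] = ((1.25)·(1.25) + (0.25)·(0.25) + (-1.75)·(-1.75) + (0.25)·(0.25)) / 3 = 4.75/3 = 1.5833
  Sample standard deviations s_i = √(s[i,i]):
  s(U) = √(4.25) = 2.0616
  s(V) = √(1.5833) = 1.2583

Step 3 — r_{ij} = s_{ij} / (s_i · s_j):
  r[U,U] = 1 (diagonal).
  r[U,V] = -0.0833 / (2.0616 · 1.2583) = -0.0833 / 2.5941 = -0.0321
  r[V,V] = 1 (diagonal).

R is symmetric with unit diagonal. Assembling:

R = [[1, -0.0321],
 [-0.0321, 1]]


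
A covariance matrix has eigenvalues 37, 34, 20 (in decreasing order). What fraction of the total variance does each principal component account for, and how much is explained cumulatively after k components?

Step 1 — total variance = trace(Sigma) = Σ λ_i = 37 + 34 + 20 = 91.

Step 2 — fraction explained by component i = λ_i / Σ λ:
  PC1: 37/91 = 0.4066
  PC2: 34/91 = 0.3736
  PC3: 20/91 = 0.2198

Step 3 — cumulative fraction after k components = (λ_1 + ... + λ_k) / Σ λ:
  k = 1: 37/91 = 0.4066
  k = 2: (37 + 34)/91 = 71/91 = 0.7802
  k = 3: (37 + 34 + 20)/91 = 91/91 = 1

Summary (fraction, with percent):

explained: PC1 0.4066 (40.66%), PC2 0.3736 (37.36%), PC3 0.2198 (21.98%);  cumulative: 0.4066, 0.7802, 1


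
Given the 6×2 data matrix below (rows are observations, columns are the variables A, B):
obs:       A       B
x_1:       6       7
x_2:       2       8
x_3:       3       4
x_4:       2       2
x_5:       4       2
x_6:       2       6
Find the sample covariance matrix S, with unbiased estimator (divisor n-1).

Step 1 — column means:
  mean(A) = (6 + 2 + 3 + 2 + 4 + 2) / 6 = 19/6 = 3.1667
  mean(B) = (7 + 8 + 4 + 2 + 2 + 6) / 6 = 29/6 = 4.8333

Step 2 — sample covariance S[i,j] = (1/(n-1)) · Σ_k (x_{k,i} - mean_i) · (x_{k,j} - mean_j), with n-1 = 5.
  S[A,A] = ((2.8333)·(2.8333) + (-1.1667)·(-1.1667) + (-0.1667)·(-0.1667) + (-1.1667)·(-1.1667) + (0.8333)·(0.8333) + (-1.1667)·(-1.1667)) / 5 = 12.8333/5 = 2.5667
  S[A,B] = ((2.8333)·(2.1667) + (-1.1667)·(3.1667) + (-0.1667)·(-0.8333) + (-1.1667)·(-2.8333) + (0.8333)·(-2.8333) + (-1.1667)·(1.1667)) / 5 = 2.1667/5 = 0.4333
  S[B,B] = ((2.1667)·(2.1667) + (3.1667)·(3.1667) + (-0.8333)·(-0.8333) + (-2.8333)·(-2.8333) + (-2.8333)·(-2.8333) + (1.1667)·(1.1667)) / 5 = 32.8333/5 = 6.5667

S is symmetric (S[j,i] = S[i,j]). Assembling:

S = [[2.5667, 0.4333],
 [0.4333, 6.5667]]


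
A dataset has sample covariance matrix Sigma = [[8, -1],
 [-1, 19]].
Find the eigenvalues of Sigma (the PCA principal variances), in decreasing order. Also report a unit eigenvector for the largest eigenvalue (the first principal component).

Step 1 — characteristic polynomial of 2×2 Sigma:
  det(Sigma - λI) = λ² - trace · λ + det = 0.
  trace = 8 + 19 = 27, det = 8·19 - (-1)² = 151.
Step 2 — discriminant:
  Δ = trace² - 4·det = 729 - 604 = 125.
Step 3 — eigenvalues:
  λ = (trace ± √Δ)/2 = (27 ± 11.1803)/2,
  λ_1 = 19.0902,  λ_2 = 7.9098.

Step 4 — unit eigenvector for λ_1: solve (Sigma - λ_1 I)v = 0. First row:
  (8 - 19.0902)·v_x + (-1)·v_y = 0, i.e. (-11.0902)·v_x + (-1)·v_y = 0,
  so v ∝ (b, λ_1 - a) = (-1, 11.0902); multiply by -1 so the first entry is positive: u = (1, -11.0902).
  ||u|| = √((1)² + (-11.0902)²) = √(123.9919) ≈ 11.1352,
  v_1 = u/||u|| ≈ (0.0898, -0.996) (||v_1|| = 1).

λ_1 = 19.0902,  λ_2 = 7.9098;  v_1 ≈ (0.0898, -0.996)


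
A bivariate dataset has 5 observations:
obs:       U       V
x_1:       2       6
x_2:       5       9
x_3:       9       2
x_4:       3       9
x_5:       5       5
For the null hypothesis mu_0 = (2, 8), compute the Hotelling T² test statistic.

Step 1 — sample mean vector:
  mean(U) = (2 + 5 + 9 + 3 + 5) / 5 = 24/5 = 4.8
  mean(V) = (6 + 9 + 2 + 9 + 5) / 5 = 31/5 = 6.2
  x̄ = (4.8, 6.2),  deviation x̄ - mu_0 = (4.8, 6.2) - (2, 8) = (2.8, -1.8).

Step 2 — sample covariance matrix, S[i,j] = (1/(n-1)) · Σ_k (x_{k,i} - mean_i) · (x_{k,j} - mean_j), divisor n-1 = 4:
  S[U,U] = ((-2.8)·(-2.8) + (0.2)·(0.2) + (4.2)·(4.2) + (-1.8)·(-1.8) + (0.2)·(0.2)) / 4 = 28.8/4 = 7.2
  S[U,V] = ((-2.8)·(-0.2) + (0.2)·(2.8) + (4.2)·(-4.2) + (-1.8)·(2.8) + (0.2)·(-1.2)) / 4 = -21.8/4 = -5.45
  S[V,V] = ((-0.2)·(-0.2) + (2.8)·(2.8) + (-4.2)·(-4.2) + (2.8)·(2.8) + (-1.2)·(-1.2)) / 4 = 34.8/4 = 8.7
  S = [[7.2, -5.45],
 [-5.45, 8.7]].

Step 3 — invert S. det(S) = 7.2·8.7 - (-5.45)² = 32.9375.
  S^{-1} = (1/det) · [[d, -b], [-b, a]] = [[0.2641, 0.1655],
 [0.1655, 0.2186]].

Step 4 — quadratic form (x̄ - mu_0)^T · S^{-1} · (x̄ - mu_0):
  S^{-1} · (x̄ - mu_0) = (0.4417, 0.0698),
  (x̄ - mu_0)^T · [...] = (2.8)·(0.4417) + (-1.8)·(0.0698) = 1.1112.

Step 5 — scale by n: T² = 5 · 1.1112 = 5.556.

T² ≈ 5.556


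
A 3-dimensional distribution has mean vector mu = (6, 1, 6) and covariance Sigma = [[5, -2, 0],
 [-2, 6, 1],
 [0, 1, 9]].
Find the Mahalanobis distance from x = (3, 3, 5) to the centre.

Step 1 — centre the observation: (x - mu) = (-3, 2, -1).

Step 2 — invert Sigma (cofactor / det for 3×3, or solve directly):
  Sigma^{-1} = [[0.2314, 0.0786, -0.0087],
 [0.0786, 0.1965, -0.0218],
 [-0.0087, -0.0218, 0.1135]].

Step 3 — form the quadratic (x - mu)^T · Sigma^{-1} · (x - mu):
  Sigma^{-1} · (x - mu) = (-0.5284, 0.179, -0.131).
  (x - mu)^T · [Sigma^{-1} · (x - mu)] = (-3)·(-0.5284) + (2)·(0.179) + (-1)·(-0.131) = 2.0742.

Step 4 — take square root: d = √(2.0742) ≈ 1.4402.

d(x, mu) = √(2.0742) ≈ 1.4402


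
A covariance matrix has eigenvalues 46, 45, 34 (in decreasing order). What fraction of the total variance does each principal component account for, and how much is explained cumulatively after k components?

Step 1 — total variance = trace(Sigma) = Σ λ_i = 46 + 45 + 34 = 125.

Step 2 — fraction explained by component i = λ_i / Σ λ:
  PC1: 46/125 = 0.368
  PC2: 45/125 = 0.36
  PC3: 34/125 = 0.272

Step 3 — cumulative fraction after k components = (λ_1 + ... + λ_k) / Σ λ:
  k = 1: 46/125 = 0.368
  k = 2: (46 + 45)/125 = 91/125 = 0.728
  k = 3: (46 + 45 + 34)/125 = 125/125 = 1

Summary (fraction, with percent):

explained: PC1 0.368 (36.8%), PC2 0.36 (36%), PC3 0.272 (27.2%);  cumulative: 0.368, 0.728, 1


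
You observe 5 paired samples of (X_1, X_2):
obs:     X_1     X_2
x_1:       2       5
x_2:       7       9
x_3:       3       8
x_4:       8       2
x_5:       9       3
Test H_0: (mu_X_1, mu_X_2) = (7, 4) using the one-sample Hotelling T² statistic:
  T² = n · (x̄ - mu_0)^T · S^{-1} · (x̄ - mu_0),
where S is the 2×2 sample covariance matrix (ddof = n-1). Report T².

Step 1 — sample mean vector:
  mean(X_1) = (2 + 7 + 3 + 8 + 9) / 5 = 29/5 = 5.8
  mean(X_2) = (5 + 9 + 8 + 2 + 3) / 5 = 27/5 = 5.4
  x̄ = (5.8, 5.4),  deviation x̄ - mu_0 = (5.8, 5.4) - (7, 4) = (-1.2, 1.4).

Step 2 — sample covariance matrix, S[i,j] = (1/(n-1)) · Σ_k (x_{k,i} - mean_i) · (x_{k,j} - mean_j), divisor n-1 = 4:
  S[X_1,X_1] = ((-3.8)·(-3.8) + (1.2)·(1.2) + (-2.8)·(-2.8) + (2.2)·(2.2) + (3.2)·(3.2)) / 4 = 38.8/4 = 9.7
  S[X_1,X_2] = ((-3.8)·(-0.4) + (1.2)·(3.6) + (-2.8)·(2.6) + (2.2)·(-3.4) + (3.2)·(-2.4)) / 4 = -16.6/4 = -4.15
  S[X_2,X_2] = ((-0.4)·(-0.4) + (3.6)·(3.6) + (2.6)·(2.6) + (-3.4)·(-3.4) + (-2.4)·(-2.4)) / 4 = 37.2/4 = 9.3
  S = [[9.7, -4.15],
 [-4.15, 9.3]].

Step 3 — invert S. det(S) = 9.7·9.3 - (-4.15)² = 72.9875.
  S^{-1} = (1/det) · [[d, -b], [-b, a]] = [[0.1274, 0.0569],
 [0.0569, 0.1329]].

Step 4 — quadratic form (x̄ - mu_0)^T · S^{-1} · (x̄ - mu_0):
  S^{-1} · (x̄ - mu_0) = (-0.0733, 0.1178),
  (x̄ - mu_0)^T · [...] = (-1.2)·(-0.0733) + (1.4)·(0.1178) = 0.2529.

Step 5 — scale by n: T² = 5 · 0.2529 = 1.2646.

T² ≈ 1.2646


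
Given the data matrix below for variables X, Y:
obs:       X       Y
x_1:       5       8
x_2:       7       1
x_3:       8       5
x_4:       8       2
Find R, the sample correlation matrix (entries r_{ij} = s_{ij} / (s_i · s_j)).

Step 1 — column means:
  mean(X) = (5 + 7 + 8 + 8) / 4 = 28/4 = 7
  mean(Y) = (8 + 1 + 5 + 2) / 4 = 16/4 = 4

Step 2 — sample variances and covariances s[i,j] = (1/(n-1)) · Σ_k (x_{k,i} - mean_i) · (x_{k,j} - mean_j), with n-1 = 3:
  s[X,X] = ((-2)·(-2) + (0)·(0) + (1)·(1) + (1)·(1)) / 3 = 6/3 = 2
  s[X,Y] = ((-2)·(4) + (0)·(-3) + (1)·(1) + (1)·(-2)) / 3 = -9/3 = -3
  s[Y,Y] = ((4)·(4) + (-3)·(-3) + (1)·(1) + (-2)·(-2)) / 3 = 30/3 = 10
  Sample standard deviations s_i = √(s[i,i]):
  s(X) = √(2) = 1.4142
  s(Y) = √(10) = 3.1623

Step 3 — r_{ij} = s_{ij} / (s_i · s_j):
  r[X,X] = 1 (diagonal).
  r[X,Y] = -3 / (1.4142 · 3.1623) = -3 / 4.4721 = -0.6708
  r[Y,Y] = 1 (diagonal).

R is symmetric with unit diagonal. Assembling:

R = [[1, -0.6708],
 [-0.6708, 1]]


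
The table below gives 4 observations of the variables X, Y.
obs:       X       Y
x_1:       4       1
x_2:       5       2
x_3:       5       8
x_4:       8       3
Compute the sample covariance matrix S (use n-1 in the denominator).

Step 1 — column means:
  mean(X) = (4 + 5 + 5 + 8) / 4 = 22/4 = 5.5
  mean(Y) = (1 + 2 + 8 + 3) / 4 = 14/4 = 3.5

Step 2 — sample covariance S[i,j] = (1/(n-1)) · Σ_k (x_{k,i} - mean_i) · (x_{k,j} - mean_j), with n-1 = 3.
  S[X,X] = ((-1.5)·(-1.5) + (-0.5)·(-0.5) + (-0.5)·(-0.5) + (2.5)·(2.5)) / 3 = 9/3 = 3
  S[X,Y] = ((-1.5)·(-2.5) + (-0.5)·(-1.5) + (-0.5)·(4.5) + (2.5)·(-0.5)) / 3 = 1/3 = 0.3333
  S[Y,Y] = ((-2.5)·(-2.5) + (-1.5)·(-1.5) + (4.5)·(4.5) + (-0.5)·(-0.5)) / 3 = 29/3 = 9.6667

S is symmetric (S[j,i] = S[i,j]). Assembling:

S = [[3, 0.3333],
 [0.3333, 9.6667]]


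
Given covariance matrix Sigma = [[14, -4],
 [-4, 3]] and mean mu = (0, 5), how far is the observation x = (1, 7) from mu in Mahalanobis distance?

Step 1 — centre the observation: (x - mu) = (1, 2).

Step 2 — invert Sigma. det(Sigma) = 14·3 - (-4)² = 26.
  Sigma^{-1} = (1/det) · [[d, -b], [-b, a]] = [[0.1154, 0.1538],
 [0.1538, 0.5385]].

Step 3 — form the quadratic (x - mu)^T · Sigma^{-1} · (x - mu):
  Sigma^{-1} · (x - mu) = (0.4231, 1.2308).
  (x - mu)^T · [Sigma^{-1} · (x - mu)] = (1)·(0.4231) + (2)·(1.2308) = 2.8846.

Step 4 — take square root: d = √(2.8846) ≈ 1.6984.

d(x, mu) = √(2.8846) ≈ 1.6984


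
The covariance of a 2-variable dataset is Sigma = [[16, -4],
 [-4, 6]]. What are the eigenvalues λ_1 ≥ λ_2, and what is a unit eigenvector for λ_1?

Step 1 — characteristic polynomial of 2×2 Sigma:
  det(Sigma - λI) = λ² - trace · λ + det = 0.
  trace = 16 + 6 = 22, det = 16·6 - (-4)² = 80.
Step 2 — discriminant:
  Δ = trace² - 4·det = 484 - 320 = 164.
Step 3 — eigenvalues:
  λ = (trace ± √Δ)/2 = (22 ± 12.8062)/2,
  λ_1 = 17.4031,  λ_2 = 4.5969.

Step 4 — unit eigenvector for λ_1: solve (Sigma - λ_1 I)v = 0. First row:
  (16 - 17.4031)·v_x + (-4)·v_y = 0, i.e. (-1.4031)·v_x + (-4)·v_y = 0,
  so v ∝ (b, λ_1 - a) = (-4, 1.4031); multiply by -1 so the first entry is positive: u = (4, -1.4031).
  ||u|| = √((4)² + (-1.4031)²) = √(17.9688) ≈ 4.239,
  v_1 = u/||u|| ≈ (0.9436, -0.331) (||v_1|| = 1).

λ_1 = 17.4031,  λ_2 = 4.5969;  v_1 ≈ (0.9436, -0.331)


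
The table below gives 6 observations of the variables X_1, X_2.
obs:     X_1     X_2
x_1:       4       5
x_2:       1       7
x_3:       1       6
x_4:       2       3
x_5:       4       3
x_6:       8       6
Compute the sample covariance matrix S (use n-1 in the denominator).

Step 1 — column means:
  mean(X_1) = (4 + 1 + 1 + 2 + 4 + 8) / 6 = 20/6 = 3.3333
  mean(X_2) = (5 + 7 + 6 + 3 + 3 + 6) / 6 = 30/6 = 5

Step 2 — sample covariance S[i,j] = (1/(n-1)) · Σ_k (x_{k,i} - mean_i) · (x_{k,j} - mean_j), with n-1 = 5.
  S[X_1,X_1] = ((0.6667)·(0.6667) + (-2.3333)·(-2.3333) + (-2.3333)·(-2.3333) + (-1.3333)·(-1.3333) + (0.6667)·(0.6667) + (4.6667)·(4.6667)) / 5 = 35.3333/5 = 7.0667
  S[X_1,X_2] = ((0.6667)·(0) + (-2.3333)·(2) + (-2.3333)·(1) + (-1.3333)·(-2) + (0.6667)·(-2) + (4.6667)·(1)) / 5 = -1/5 = -0.2
  S[X_2,X_2] = ((0)·(0) + (2)·(2) + (1)·(1) + (-2)·(-2) + (-2)·(-2) + (1)·(1)) / 5 = 14/5 = 2.8

S is symmetric (S[j,i] = S[i,j]). Assembling:

S = [[7.0667, -0.2],
 [-0.2, 2.8]]


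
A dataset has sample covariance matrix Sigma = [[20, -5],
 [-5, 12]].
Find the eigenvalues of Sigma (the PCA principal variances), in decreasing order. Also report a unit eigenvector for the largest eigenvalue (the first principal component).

Step 1 — characteristic polynomial of 2×2 Sigma:
  det(Sigma - λI) = λ² - trace · λ + det = 0.
  trace = 20 + 12 = 32, det = 20·12 - (-5)² = 215.
Step 2 — discriminant:
  Δ = trace² - 4·det = 1024 - 860 = 164.
Step 3 — eigenvalues:
  λ = (trace ± √Δ)/2 = (32 ± 12.8062)/2,
  λ_1 = 22.4031,  λ_2 = 9.5969.

Step 4 — unit eigenvector for λ_1: solve (Sigma - λ_1 I)v = 0. First row:
  (20 - 22.4031)·v_x + (-5)·v_y = 0, i.e. (-2.4031)·v_x + (-5)·v_y = 0,
  so v ∝ (b, λ_1 - a) = (-5, 2.4031); multiply by -1 so the first entry is positive: u = (5, -2.4031).
  ||u|| = √((5)² + (-2.4031)²) = √(30.775) ≈ 5.5475,
  v_1 = u/||u|| ≈ (0.9013, -0.4332) (||v_1|| = 1).

λ_1 = 22.4031,  λ_2 = 9.5969;  v_1 ≈ (0.9013, -0.4332)


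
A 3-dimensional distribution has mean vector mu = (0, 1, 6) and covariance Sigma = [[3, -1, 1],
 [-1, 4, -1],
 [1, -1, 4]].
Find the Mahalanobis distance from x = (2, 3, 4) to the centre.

Step 1 — centre the observation: (x - mu) = (2, 2, -2).

Step 2 — invert Sigma (cofactor / det for 3×3, or solve directly):
  Sigma^{-1} = [[0.3846, 0.0769, -0.0769],
 [0.0769, 0.2821, 0.0513],
 [-0.0769, 0.0513, 0.2821]].

Step 3 — form the quadratic (x - mu)^T · Sigma^{-1} · (x - mu):
  Sigma^{-1} · (x - mu) = (1.0769, 0.6154, -0.6154).
  (x - mu)^T · [Sigma^{-1} · (x - mu)] = (2)·(1.0769) + (2)·(0.6154) + (-2)·(-0.6154) = 4.6154.

Step 4 — take square root: d = √(4.6154) ≈ 2.1483.

d(x, mu) = √(4.6154) ≈ 2.1483


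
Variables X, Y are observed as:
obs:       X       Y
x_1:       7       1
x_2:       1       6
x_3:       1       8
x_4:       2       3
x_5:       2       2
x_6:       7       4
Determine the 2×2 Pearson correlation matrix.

Step 1 — column means:
  mean(X) = (7 + 1 + 1 + 2 + 2 + 7) / 6 = 20/6 = 3.3333
  mean(Y) = (1 + 6 + 8 + 3 + 2 + 4) / 6 = 24/6 = 4

Step 2 — sample variances and covariances s[i,j] = (1/(n-1)) · Σ_k (x_{k,i} - mean_i) · (x_{k,j} - mean_j), with n-1 = 5:
  s[X,X] = ((3.6667)·(3.6667) + (-2.3333)·(-2.3333) + (-2.3333)·(-2.3333) + (-1.3333)·(-1.3333) + (-1.3333)·(-1.3333) + (3.6667)·(3.6667)) / 5 = 41.3333/5 = 8.2667
  s[X,Y] = ((3.6667)·(-3) + (-2.3333)·(2) + (-2.3333)·(4) + (-1.3333)·(-1) + (-1.3333)·(-2) + (3.6667)·(0)) / 5 = -21/5 = -4.2
  s[Y,Y] = ((-3)·(-3) + (2)·(2) + (4)·(4) + (-1)·(-1) + (-2)·(-2) + (0)·(0)) / 5 = 34/5 = 6.8
  Sample standard deviations s_i = √(s[i,i]):
  s(X) = √(8.2667) = 2.8752
  s(Y) = √(6.8) = 2.6077

Step 3 — r_{ij} = s_{ij} / (s_i · s_j):
  r[X,X] = 1 (diagonal).
  r[X,Y] = -4.2 / (2.8752 · 2.6077) = -4.2 / 7.4976 = -0.5602
  r[Y,Y] = 1 (diagonal).

R is symmetric with unit diagonal. Assembling:

R = [[1, -0.5602],
 [-0.5602, 1]]


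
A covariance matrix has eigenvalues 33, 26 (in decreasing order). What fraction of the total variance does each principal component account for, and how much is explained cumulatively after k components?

Step 1 — total variance = trace(Sigma) = Σ λ_i = 33 + 26 = 59.

Step 2 — fraction explained by component i = λ_i / Σ λ:
  PC1: 33/59 = 0.5593
  PC2: 26/59 = 0.4407

Step 3 — cumulative fraction after k components = (λ_1 + ... + λ_k) / Σ λ:
  k = 1: 33/59 = 0.5593
  k = 2: (33 + 26)/59 = 59/59 = 1

Summary (fraction, with percent):

explained: PC1 0.5593 (55.93%), PC2 0.4407 (44.07%);  cumulative: 0.5593, 1


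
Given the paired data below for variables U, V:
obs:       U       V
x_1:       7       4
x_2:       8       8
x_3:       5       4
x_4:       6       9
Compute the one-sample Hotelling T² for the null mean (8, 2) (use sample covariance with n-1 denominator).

Step 1 — sample mean vector:
  mean(U) = (7 + 8 + 5 + 6) / 4 = 26/4 = 6.5
  mean(V) = (4 + 8 + 4 + 9) / 4 = 25/4 = 6.25
  x̄ = (6.5, 6.25),  deviation x̄ - mu_0 = (6.5, 6.25) - (8, 2) = (-1.5, 4.25).

Step 2 — sample covariance matrix, S[i,j] = (1/(n-1)) · Σ_k (x_{k,i} - mean_i) · (x_{k,j} - mean_j), divisor n-1 = 3:
  S[U,U] = ((0.5)·(0.5) + (1.5)·(1.5) + (-1.5)·(-1.5) + (-0.5)·(-0.5)) / 3 = 5/3 = 1.6667
  S[U,V] = ((0.5)·(-2.25) + (1.5)·(1.75) + (-1.5)·(-2.25) + (-0.5)·(2.75)) / 3 = 3.5/3 = 1.1667
  S[V,V] = ((-2.25)·(-2.25) + (1.75)·(1.75) + (-2.25)·(-2.25) + (2.75)·(2.75)) / 3 = 20.75/3 = 6.9167
  S = [[1.6667, 1.1667],
 [1.1667, 6.9167]].

Step 3 — invert S. det(S) = 1.6667·6.9167 - (1.1667)² = 10.1667.
  S^{-1} = (1/det) · [[d, -b], [-b, a]] = [[0.6803, -0.1148],
 [-0.1148, 0.1639]].

Step 4 — quadratic form (x̄ - mu_0)^T · S^{-1} · (x̄ - mu_0):
  S^{-1} · (x̄ - mu_0) = (-1.5082, 0.8689),
  (x̄ - mu_0)^T · [...] = (-1.5)·(-1.5082) + (4.25)·(0.8689) = 5.9549.

Step 5 — scale by n: T² = 4 · 5.9549 = 23.8197.

T² ≈ 23.8197


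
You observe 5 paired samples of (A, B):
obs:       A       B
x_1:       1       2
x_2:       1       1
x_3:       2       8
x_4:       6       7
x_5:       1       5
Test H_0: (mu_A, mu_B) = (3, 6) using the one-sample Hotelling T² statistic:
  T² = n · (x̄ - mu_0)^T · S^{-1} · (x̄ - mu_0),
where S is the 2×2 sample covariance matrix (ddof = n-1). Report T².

Step 1 — sample mean vector:
  mean(A) = (1 + 1 + 2 + 6 + 1) / 5 = 11/5 = 2.2
  mean(B) = (2 + 1 + 8 + 7 + 5) / 5 = 23/5 = 4.6
  x̄ = (2.2, 4.6),  deviation x̄ - mu_0 = (2.2, 4.6) - (3, 6) = (-0.8, -1.4).

Step 2 — sample covariance matrix, S[i,j] = (1/(n-1)) · Σ_k (x_{k,i} - mean_i) · (x_{k,j} - mean_j), divisor n-1 = 4:
  S[A,A] = ((-1.2)·(-1.2) + (-1.2)·(-1.2) + (-0.2)·(-0.2) + (3.8)·(3.8) + (-1.2)·(-1.2)) / 4 = 18.8/4 = 4.7
  S[A,B] = ((-1.2)·(-2.6) + (-1.2)·(-3.6) + (-0.2)·(3.4) + (3.8)·(2.4) + (-1.2)·(0.4)) / 4 = 15.4/4 = 3.85
  S[B,B] = ((-2.6)·(-2.6) + (-3.6)·(-3.6) + (3.4)·(3.4) + (2.4)·(2.4) + (0.4)·(0.4)) / 4 = 37.2/4 = 9.3
  S = [[4.7, 3.85],
 [3.85, 9.3]].

Step 3 — invert S. det(S) = 4.7·9.3 - (3.85)² = 28.8875.
  S^{-1} = (1/det) · [[d, -b], [-b, a]] = [[0.3219, -0.1333],
 [-0.1333, 0.1627]].

Step 4 — quadratic form (x̄ - mu_0)^T · S^{-1} · (x̄ - mu_0):
  S^{-1} · (x̄ - mu_0) = (-0.071, -0.1212),
  (x̄ - mu_0)^T · [...] = (-0.8)·(-0.071) + (-1.4)·(-0.1212) = 0.2264.

Step 5 — scale by n: T² = 5 · 0.2264 = 1.132.

T² ≈ 1.132


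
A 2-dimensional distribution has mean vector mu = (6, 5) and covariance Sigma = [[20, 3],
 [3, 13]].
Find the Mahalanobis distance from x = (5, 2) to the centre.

Step 1 — centre the observation: (x - mu) = (-1, -3).

Step 2 — invert Sigma. det(Sigma) = 20·13 - (3)² = 251.
  Sigma^{-1} = (1/det) · [[d, -b], [-b, a]] = [[0.0518, -0.012],
 [-0.012, 0.0797]].

Step 3 — form the quadratic (x - mu)^T · Sigma^{-1} · (x - mu):
  Sigma^{-1} · (x - mu) = (-0.0159, -0.2271).
  (x - mu)^T · [Sigma^{-1} · (x - mu)] = (-1)·(-0.0159) + (-3)·(-0.2271) = 0.6972.

Step 4 — take square root: d = √(0.6972) ≈ 0.835.

d(x, mu) = √(0.6972) ≈ 0.835


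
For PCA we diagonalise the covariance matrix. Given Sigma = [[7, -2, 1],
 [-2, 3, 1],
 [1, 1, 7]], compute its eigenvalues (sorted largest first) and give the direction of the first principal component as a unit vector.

Step 1 — characteristic polynomial p(λ) = det(λI - Sigma) = λ³ - tr·λ² + c_1·λ - det, where tr = trace, c_1 = sum of the principal 2×2 minors, det = det(Sigma):
  tr = 7 + 3 + 7 = 17,
  c_1 = (7·3 - (-2)²) + (7·7 - (1)²) + (3·7 - (1)²) = 17 + 48 + 20 = 85,
  det = 7·(3·7 - (1)²) - (-2)·((-2)·7 - (1)·(1)) + (1)·((-2)·(1) - 3·(1)) = 7·(20) - (-2)·(-15) + (1)·(-5) = 105.
  So p(λ) = λ³ - 17λ² + 85λ - 105.
Step 2 — look for an integer root (rational root theorem: any rational root is an integer divisor of 105). Testing λ = 7:
  p(7) = 343 - 833 + 595 - 105 = 0  ✓
  Dividing out (λ - 7): p(λ) = (λ - 7)(λ² - 10λ + 15).
Step 3 — remaining eigenvalues from the quadratic λ² - 10λ + 15 = 0:
  Δ = 10² - 4·15 = 100 - 60 = 40,  λ = (10 ± √40)/2 = (10 ± 6.3246)/2 ≈ 8.1623 or 1.8377.
  Sorted: λ_1 = 8.1623,  λ_2 = 7,  λ_3 = 1.8377  (check: sum = 17 = tr ✓).

Step 4 — unit eigenvector for λ_1 ≈ 8.1623: v spans the null space of (Sigma - λ_1 I), whose rows are
  r_1 = (-1.1623, -2, 1),  r_2 = (-2, -5.1623, 1),  r_3 = (1, 1, -1.1623).
  v is orthogonal to every row, so take v ∝ r_1 × r_2 = ((-2)·(1) - (1)·(-5.1623), (1)·(-2) - (-1.1623)·(1), (-1.1623)·(-5.1623) - (-2)·(-2)) ≈ (3.1623, -0.8377, 2).
  Let u = (3.1623, -0.8377, 2).
  ||u|| = √((3.1623)² + (-0.8377)² + (2)²) = √(14.7018) ≈ 3.8343,  v_1 = u/||u|| ≈ (0.8247, -0.2185, 0.5216) (||v_1|| = 1).

λ_1 = 8.1623,  λ_2 = 7,  λ_3 = 1.8377;  v_1 ≈ (0.8247, -0.2185, 0.5216)


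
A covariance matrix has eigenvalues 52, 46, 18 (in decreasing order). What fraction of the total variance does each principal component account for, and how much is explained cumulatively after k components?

Step 1 — total variance = trace(Sigma) = Σ λ_i = 52 + 46 + 18 = 116.

Step 2 — fraction explained by component i = λ_i / Σ λ:
  PC1: 52/116 = 0.4483
  PC2: 46/116 = 0.3966
  PC3: 18/116 = 0.1552

Step 3 — cumulative fraction after k components = (λ_1 + ... + λ_k) / Σ λ:
  k = 1: 52/116 = 0.4483
  k = 2: (52 + 46)/116 = 98/116 = 0.8448
  k = 3: (52 + 46 + 18)/116 = 116/116 = 1

Summary (fraction, with percent):

explained: PC1 0.4483 (44.83%), PC2 0.3966 (39.66%), PC3 0.1552 (15.52%);  cumulative: 0.4483, 0.8448, 1


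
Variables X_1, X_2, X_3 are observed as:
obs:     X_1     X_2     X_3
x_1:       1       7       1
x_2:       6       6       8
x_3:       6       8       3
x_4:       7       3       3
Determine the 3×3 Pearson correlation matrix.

Step 1 — column means:
  mean(X_1) = (1 + 6 + 6 + 7) / 4 = 20/4 = 5
  mean(X_2) = (7 + 6 + 8 + 3) / 4 = 24/4 = 6
  mean(X_3) = (1 + 8 + 3 + 3) / 4 = 15/4 = 3.75

Step 2 — sample variances and covariances s[i,j] = (1/(n-1)) · Σ_k (x_{k,i} - mean_i) · (x_{k,j} - mean_j), with n-1 = 3:
  s[X_1,X_1] = ((-4)·(-4) + (1)·(1) + (1)·(1) + (2)·(2)) / 3 = 22/3 = 7.3333
  s[X_1,X_2] = ((-4)·(1) + (1)·(0) + (1)·(2) + (2)·(-3)) / 3 = -8/3 = -2.6667
  s[X_1,X_3] = ((-4)·(-2.75) + (1)·(4.25) + (1)·(-0.75) + (2)·(-0.75)) / 3 = 13/3 = 4.3333
  s[X_2,X_2] = ((1)·(1) + (0)·(0) + (2)·(2) + (-3)·(-3)) / 3 = 14/3 = 4.6667
  s[X_2,X_3] = ((1)·(-2.75) + (0)·(4.25) + (2)·(-0.75) + (-3)·(-0.75)) / 3 = -2/3 = -0.6667
  s[X_3,X_3] = ((-2.75)·(-2.75) + (4.25)·(4.25) + (-0.75)·(-0.75) + (-0.75)·(-0.75)) / 3 = 26.75/3 = 8.9167
  Sample standard deviations s_i = √(s[i,i]):
  s(X_1) = √(7.3333) = 2.708
  s(X_2) = √(4.6667) = 2.1602
  s(X_3) = √(8.9167) = 2.9861

Step 3 — r_{ij} = s_{ij} / (s_i · s_j):
  r[X_1,X_1] = 1 (diagonal).
  r[X_1,X_2] = -2.6667 / (2.708 · 2.1602) = -2.6667 / 5.85 = -0.4558
  r[X_1,X_3] = 4.3333 / (2.708 · 2.9861) = 4.3333 / 8.0863 = 0.5359
  r[X_2,X_2] = 1 (diagonal).
  r[X_2,X_3] = -0.6667 / (2.1602 · 2.9861) = -0.6667 / 6.4507 = -0.1033
  r[X_3,X_3] = 1 (diagonal).

R is symmetric with unit diagonal. Assembling:

R = [[1, -0.4558, 0.5359],
 [-0.4558, 1, -0.1033],
 [0.5359, -0.1033, 1]]


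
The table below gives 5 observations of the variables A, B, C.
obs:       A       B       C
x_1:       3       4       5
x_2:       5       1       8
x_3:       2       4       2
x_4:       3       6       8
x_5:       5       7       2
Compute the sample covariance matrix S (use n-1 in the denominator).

Step 1 — column means:
  mean(A) = (3 + 5 + 2 + 3 + 5) / 5 = 18/5 = 3.6
  mean(B) = (4 + 1 + 4 + 6 + 7) / 5 = 22/5 = 4.4
  mean(C) = (5 + 8 + 2 + 8 + 2) / 5 = 25/5 = 5

Step 2 — sample covariance S[i,j] = (1/(n-1)) · Σ_k (x_{k,i} - mean_i) · (x_{k,j} - mean_j), with n-1 = 4.
  S[A,A] = ((-0.6)·(-0.6) + (1.4)·(1.4) + (-1.6)·(-1.6) + (-0.6)·(-0.6) + (1.4)·(1.4)) / 4 = 7.2/4 = 1.8
  S[A,B] = ((-0.6)·(-0.4) + (1.4)·(-3.4) + (-1.6)·(-0.4) + (-0.6)·(1.6) + (1.4)·(2.6)) / 4 = -1.2/4 = -0.3
  S[A,C] = ((-0.6)·(0) + (1.4)·(3) + (-1.6)·(-3) + (-0.6)·(3) + (1.4)·(-3)) / 4 = 3/4 = 0.75
  S[B,B] = ((-0.4)·(-0.4) + (-3.4)·(-3.4) + (-0.4)·(-0.4) + (1.6)·(1.6) + (2.6)·(2.6)) / 4 = 21.2/4 = 5.3
  S[B,C] = ((-0.4)·(0) + (-3.4)·(3) + (-0.4)·(-3) + (1.6)·(3) + (2.6)·(-3)) / 4 = -12/4 = -3
  S[C,C] = ((0)·(0) + (3)·(3) + (-3)·(-3) + (3)·(3) + (-3)·(-3)) / 4 = 36/4 = 9

S is symmetric (S[j,i] = S[i,j]). Assembling:

S = [[1.8, -0.3, 0.75],
 [-0.3, 5.3, -3],
 [0.75, -3, 9]]


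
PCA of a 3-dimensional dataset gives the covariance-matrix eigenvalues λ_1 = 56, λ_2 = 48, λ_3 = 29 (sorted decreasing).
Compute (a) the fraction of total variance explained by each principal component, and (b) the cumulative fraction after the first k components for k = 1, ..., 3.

Step 1 — total variance = trace(Sigma) = Σ λ_i = 56 + 48 + 29 = 133.

Step 2 — fraction explained by component i = λ_i / Σ λ:
  PC1: 56/133 = 0.4211
  PC2: 48/133 = 0.3609
  PC3: 29/133 = 0.218

Step 3 — cumulative fraction after k components = (λ_1 + ... + λ_k) / Σ λ:
  k = 1: 56/133 = 0.4211
  k = 2: (56 + 48)/133 = 104/133 = 0.782
  k = 3: (56 + 48 + 29)/133 = 133/133 = 1

Summary (fraction, with percent):

explained: PC1 0.4211 (42.11%), PC2 0.3609 (36.09%), PC3 0.218 (21.8%);  cumulative: 0.4211, 0.782, 1


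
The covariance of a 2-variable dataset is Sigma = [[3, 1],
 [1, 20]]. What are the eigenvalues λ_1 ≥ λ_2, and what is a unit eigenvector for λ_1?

Step 1 — characteristic polynomial of 2×2 Sigma:
  det(Sigma - λI) = λ² - trace · λ + det = 0.
  trace = 3 + 20 = 23, det = 3·20 - (1)² = 59.
Step 2 — discriminant:
  Δ = trace² - 4·det = 529 - 236 = 293.
Step 3 — eigenvalues:
  λ = (trace ± √Δ)/2 = (23 ± 17.1172)/2,
  λ_1 = 20.0586,  λ_2 = 2.9414.

Step 4 — unit eigenvector for λ_1: solve (Sigma - λ_1 I)v = 0. First row:
  (3 - 20.0586)·v_x + (1)·v_y = 0, i.e. (-17.0586)·v_x + (1)·v_y = 0,
  so v ∝ (b, λ_1 - a) = (1, 17.0586) = u.
  ||u|| = √((1)² + (17.0586)²) = √(291.9966) ≈ 17.0879,
  v_1 = u/||u|| ≈ (0.0585, 0.9983) (||v_1|| = 1).

λ_1 = 20.0586,  λ_2 = 2.9414;  v_1 ≈ (0.0585, 0.9983)


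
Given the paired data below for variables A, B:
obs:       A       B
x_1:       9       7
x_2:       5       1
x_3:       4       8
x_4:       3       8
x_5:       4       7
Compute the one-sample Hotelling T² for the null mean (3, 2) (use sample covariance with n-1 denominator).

Step 1 — sample mean vector:
  mean(A) = (9 + 5 + 4 + 3 + 4) / 5 = 25/5 = 5
  mean(B) = (7 + 1 + 8 + 8 + 7) / 5 = 31/5 = 6.2
  x̄ = (5, 6.2),  deviation x̄ - mu_0 = (5, 6.2) - (3, 2) = (2, 4.2).

Step 2 — sample covariance matrix, S[i,j] = (1/(n-1)) · Σ_k (x_{k,i} - mean_i) · (x_{k,j} - mean_j), divisor n-1 = 4:
  S[A,A] = ((4)·(4) + (0)·(0) + (-1)·(-1) + (-2)·(-2) + (-1)·(-1)) / 4 = 22/4 = 5.5
  S[A,B] = ((4)·(0.8) + (0)·(-5.2) + (-1)·(1.8) + (-2)·(1.8) + (-1)·(0.8)) / 4 = -3/4 = -0.75
  S[B,B] = ((0.8)·(0.8) + (-5.2)·(-5.2) + (1.8)·(1.8) + (1.8)·(1.8) + (0.8)·(0.8)) / 4 = 34.8/4 = 8.7
  S = [[5.5, -0.75],
 [-0.75, 8.7]].

Step 3 — invert S. det(S) = 5.5·8.7 - (-0.75)² = 47.2875.
  S^{-1} = (1/det) · [[d, -b], [-b, a]] = [[0.184, 0.0159],
 [0.0159, 0.1163]].

Step 4 — quadratic form (x̄ - mu_0)^T · S^{-1} · (x̄ - mu_0):
  S^{-1} · (x̄ - mu_0) = (0.4346, 0.5202),
  (x̄ - mu_0)^T · [...] = (2)·(0.4346) + (4.2)·(0.5202) = 3.0541.

Step 5 — scale by n: T² = 5 · 3.0541 = 15.2704.

T² ≈ 15.2704


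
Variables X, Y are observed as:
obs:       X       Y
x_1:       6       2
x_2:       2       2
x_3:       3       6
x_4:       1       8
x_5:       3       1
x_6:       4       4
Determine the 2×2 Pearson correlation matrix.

Step 1 — column means:
  mean(X) = (6 + 2 + 3 + 1 + 3 + 4) / 6 = 19/6 = 3.1667
  mean(Y) = (2 + 2 + 6 + 8 + 1 + 4) / 6 = 23/6 = 3.8333

Step 2 — sample variances and covariances s[i,j] = (1/(n-1)) · Σ_k (x_{k,i} - mean_i) · (x_{k,j} - mean_j), with n-1 = 5:
  s[X,X] = ((2.8333)·(2.8333) + (-1.1667)·(-1.1667) + (-0.1667)·(-0.1667) + (-2.1667)·(-2.1667) + (-0.1667)·(-0.1667) + (0.8333)·(0.8333)) / 5 = 14.8333/5 = 2.9667
  s[X,Y] = ((2.8333)·(-1.8333) + (-1.1667)·(-1.8333) + (-0.1667)·(2.1667) + (-2.1667)·(4.1667) + (-0.1667)·(-2.8333) + (0.8333)·(0.1667)) / 5 = -11.8333/5 = -2.3667
  s[Y,Y] = ((-1.8333)·(-1.8333) + (-1.8333)·(-1.8333) + (2.1667)·(2.1667) + (4.1667)·(4.1667) + (-2.8333)·(-2.8333) + (0.1667)·(0.1667)) / 5 = 36.8333/5 = 7.3667
  Sample standard deviations s_i = √(s[i,i]):
  s(X) = √(2.9667) = 1.7224
  s(Y) = √(7.3667) = 2.7142

Step 3 — r_{ij} = s_{ij} / (s_i · s_j):
  r[X,X] = 1 (diagonal).
  r[X,Y] = -2.3667 / (1.7224 · 2.7142) = -2.3667 / 4.6749 = -0.5063
  r[Y,Y] = 1 (diagonal).

R is symmetric with unit diagonal. Assembling:

R = [[1, -0.5063],
 [-0.5063, 1]]
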